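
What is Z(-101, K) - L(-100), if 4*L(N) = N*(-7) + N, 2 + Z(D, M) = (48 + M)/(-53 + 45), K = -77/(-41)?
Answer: -51901/328 ≈ -158.23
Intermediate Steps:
K = 77/41 (K = -77*(-1/41) = 77/41 ≈ 1.8780)
Z(D, M) = -8 - M/8 (Z(D, M) = -2 + (48 + M)/(-53 + 45) = -2 + (48 + M)/(-8) = -2 + (48 + M)*(-1/8) = -2 + (-6 - M/8) = -8 - M/8)
L(N) = -3*N/2 (L(N) = (N*(-7) + N)/4 = (-7*N + N)/4 = (-6*N)/4 = -3*N/2)
Z(-101, K) - L(-100) = (-8 - 1/8*77/41) - (-3)*(-100)/2 = (-8 - 77/328) - 1*150 = -2701/328 - 150 = -51901/328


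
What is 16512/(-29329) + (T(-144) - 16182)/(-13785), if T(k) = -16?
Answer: 247453222/404300265 ≈ 0.61205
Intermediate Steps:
16512/(-29329) + (T(-144) - 16182)/(-13785) = 16512/(-29329) + (-16 - 16182)/(-13785) = 16512*(-1/29329) - 16198*(-1/13785) = -16512/29329 + 16198/13785 = 247453222/404300265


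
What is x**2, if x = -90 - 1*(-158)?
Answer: 4624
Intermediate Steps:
x = 68 (x = -90 + 158 = 68)
x**2 = 68**2 = 4624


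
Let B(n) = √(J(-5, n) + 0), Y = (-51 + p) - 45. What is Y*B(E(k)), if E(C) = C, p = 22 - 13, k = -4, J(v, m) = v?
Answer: -87*I*√5 ≈ -194.54*I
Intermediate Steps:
p = 9
Y = -87 (Y = (-51 + 9) - 45 = -42 - 45 = -87)
B(n) = I*√5 (B(n) = √(-5 + 0) = √(-5) = I*√5)
Y*B(E(k)) = -87*I*√5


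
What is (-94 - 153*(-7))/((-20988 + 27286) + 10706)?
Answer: 977/17004 ≈ 0.057457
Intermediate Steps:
(-94 - 153*(-7))/((-20988 + 27286) + 10706) = (-94 + 1071)/(6298 + 10706) = 977/17004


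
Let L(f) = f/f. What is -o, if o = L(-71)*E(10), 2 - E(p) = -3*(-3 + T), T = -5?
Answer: 22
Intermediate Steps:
E(p) = -22 (E(p) = 2 - (-3)*(-3 - 5) = 2 - (-3)*(-8) = 2 - 1*24 = 2 - 24 = -22)
L(f) = 1
o = -22 (o = 1*(-22) = -22)
-o = -1*(-22) = 22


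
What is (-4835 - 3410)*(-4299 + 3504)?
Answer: 6554775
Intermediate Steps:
(-4835 - 3410)*(-4299 + 3504) = -8245*(-795) = 6554775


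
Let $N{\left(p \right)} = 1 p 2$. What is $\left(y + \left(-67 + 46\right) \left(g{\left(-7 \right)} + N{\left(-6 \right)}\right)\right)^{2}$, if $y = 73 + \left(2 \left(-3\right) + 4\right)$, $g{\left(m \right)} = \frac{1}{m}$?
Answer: $106276$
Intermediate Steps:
$N{\left(p \right)} = 2 p$ ($N{\left(p \right)} = p 2 = 2 p$)
$y = 71$ ($y = 73 + \left(-6 + 4\right) = 73 - 2 = 71$)
$\left(y + \left(-67 + 46\right) \left(g{\left(-7 \right)} + N{\left(-6 \right)}\right)\right)^{2} = \left(71 + \left(-67 + 46\right) \left(\frac{1}{-7} + 2 \left(-6\right)\right)\right)^{2} = \left(71 - 21 \left(- \frac{1}{7} - 12\right)\right)^{2} = \left(71 - -255\right)^{2} = \left(71 + 255\right)^{2} = 326^{2} = 106276$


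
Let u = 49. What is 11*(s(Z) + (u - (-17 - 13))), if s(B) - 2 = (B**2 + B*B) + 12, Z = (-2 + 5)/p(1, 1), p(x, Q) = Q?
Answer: 1221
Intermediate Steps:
Z = 3 (Z = (-2 + 5)/1 = 3*1 = 3)
s(B) = 14 + 2*B**2 (s(B) = 2 + ((B**2 + B*B) + 12) = 2 + ((B**2 + B**2) + 12) = 2 + (2*B**2 + 12) = 2 + (12 + 2*B**2) = 14 + 2*B**2)
11*(s(Z) + (u - (-17 - 13))) = 11*((14 + 2*3**2) + (49 - (-17 - 13))) = 11*((14 + 2*9) + (49 - 1*(-30))) = 11*((14 + 18) + (49 + 30)) = 11*(32 + 79) = 11*111 = 1221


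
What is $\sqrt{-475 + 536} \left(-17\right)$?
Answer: $- 17 \sqrt{61} \approx -132.77$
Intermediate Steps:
$\sqrt{-475 + 536} \left(-17\right) = \sqrt{61} \left(-17\right) = - 17 \sqrt{61}$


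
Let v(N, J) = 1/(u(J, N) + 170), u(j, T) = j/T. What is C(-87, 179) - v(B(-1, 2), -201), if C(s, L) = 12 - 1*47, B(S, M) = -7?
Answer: -48692/1391 ≈ -35.005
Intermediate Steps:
C(s, L) = -35 (C(s, L) = 12 - 47 = -35)
v(N, J) = 1/(170 + J/N) (v(N, J) = 1/(J/N + 170) = 1/(170 + J/N))
C(-87, 179) - v(B(-1, 2), -201) = -35 - (-7)/(-201 + 170*(-7)) = -35 - (-7)/(-201 - 1190) = -35 - (-7)/(-1391) = -35 - (-7)*(-1)/1391 = -35 - 1*7/1391 = -35 - 7/1391 = -48692/1391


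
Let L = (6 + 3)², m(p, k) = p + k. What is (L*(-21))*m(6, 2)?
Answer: -13608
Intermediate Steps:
m(p, k) = k + p
L = 81 (L = 9² = 81)
(L*(-21))*m(6, 2) = (81*(-21))*(2 + 6) = -1701*8 = -13608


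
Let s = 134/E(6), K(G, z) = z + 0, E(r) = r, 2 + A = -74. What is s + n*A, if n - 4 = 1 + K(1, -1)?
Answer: -845/3 ≈ -281.67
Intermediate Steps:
A = -76 (A = -2 - 74 = -76)
K(G, z) = z
s = 67/3 (s = 134/6 = 134*(⅙) = 67/3 ≈ 22.333)
n = 4 (n = 4 + (1 - 1) = 4 + 0 = 4)
s + n*A = 67/3 + 4*(-76) = 67/3 - 304 = -845/3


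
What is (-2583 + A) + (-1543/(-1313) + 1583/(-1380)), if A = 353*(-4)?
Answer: -7238649439/1811940 ≈ -3995.0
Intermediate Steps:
A = -1412
(-2583 + A) + (-1543/(-1313) + 1583/(-1380)) = (-2583 - 1412) + (-1543/(-1313) + 1583/(-1380)) = -3995 + (-1543*(-1/1313) + 1583*(-1/1380)) = -3995 + (1543/1313 - 1583/1380) = -3995 + 50861/1811940 = -7238649439/1811940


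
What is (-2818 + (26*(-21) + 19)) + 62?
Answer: -3283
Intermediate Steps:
(-2818 + (26*(-21) + 19)) + 62 = (-2818 + (-546 + 19)) + 62 = (-2818 - 527) + 62 = -3345 + 62 = -3283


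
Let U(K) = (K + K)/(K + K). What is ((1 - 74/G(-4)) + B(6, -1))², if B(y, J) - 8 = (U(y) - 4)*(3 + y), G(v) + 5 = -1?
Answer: 289/9 ≈ 32.111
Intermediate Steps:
G(v) = -6 (G(v) = -5 - 1 = -6)
U(K) = 1 (U(K) = (2*K)/((2*K)) = (2*K)*(1/(2*K)) = 1)
B(y, J) = -1 - 3*y (B(y, J) = 8 + (1 - 4)*(3 + y) = 8 - 3*(3 + y) = 8 + (-9 - 3*y) = -1 - 3*y)
((1 - 74/G(-4)) + B(6, -1))² = ((1 - 74/(-6)) + (-1 - 3*6))² = ((1 - 74*(-⅙)) + (-1 - 18))² = ((1 + 37/3) - 19)² = (40/3 - 19)² = (-17/3)² = 289/9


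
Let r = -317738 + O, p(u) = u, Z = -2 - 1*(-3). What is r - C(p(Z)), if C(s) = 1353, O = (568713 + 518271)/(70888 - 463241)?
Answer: -125197398107/392353 ≈ -3.1909e+5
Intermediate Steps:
Z = 1 (Z = -2 + 3 = 1)
O = -1086984/392353 (O = 1086984/(-392353) = 1086984*(-1/392353) = -1086984/392353 ≈ -2.7704)
r = -124666544498/392353 (r = -317738 - 1086984/392353 = -124666544498/392353 ≈ -3.1774e+5)
r - C(p(Z)) = -124666544498/392353 - 1*1353 = -124666544498/392353 - 1353 = -125197398107/392353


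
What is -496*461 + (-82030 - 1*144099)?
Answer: -454785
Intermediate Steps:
-496*461 + (-82030 - 1*144099) = -228656 + (-82030 - 144099) = -228656 - 226129 = -454785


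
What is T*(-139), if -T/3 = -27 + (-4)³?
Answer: -37947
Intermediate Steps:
T = 273 (T = -3*(-27 + (-4)³) = -3*(-27 - 64) = -3*(-91) = 273)
T*(-139) = 273*(-139) = -37947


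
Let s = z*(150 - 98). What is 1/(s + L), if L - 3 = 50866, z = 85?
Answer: 1/55289 ≈ 1.8087e-5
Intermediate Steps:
s = 4420 (s = 85*(150 - 98) = 85*52 = 4420)
L = 50869 (L = 3 + 50866 = 50869)
1/(s + L) = 1/(4420 + 50869) = 1/55289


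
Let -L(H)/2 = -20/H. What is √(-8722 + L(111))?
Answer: I*√107459322/111 ≈ 93.39*I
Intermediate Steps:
L(H) = 40/H (L(H) = -(-40)/H = 40/H)
√(-8722 + L(111)) = √(-8722 + 40/111) = √(-968102/111) = I*√107459322/111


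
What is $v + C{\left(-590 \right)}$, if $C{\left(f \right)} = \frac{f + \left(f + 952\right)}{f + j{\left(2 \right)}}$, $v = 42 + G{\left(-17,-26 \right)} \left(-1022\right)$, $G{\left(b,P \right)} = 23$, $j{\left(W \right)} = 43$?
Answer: $- \frac{12834580}{547} \approx -23464.0$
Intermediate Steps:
$v = -23464$ ($v = 42 + 23 \left(-1022\right) = 42 - 23506 = -23464$)
$C{\left(f \right)} = \frac{952 + 2 f}{43 + f}$ ($C{\left(f \right)} = \frac{f + \left(f + 952\right)}{f + 43} = \frac{f + \left(952 + f\right)}{43 + f} = \frac{952 + 2 f}{43 + f}$)
$v + C{\left(-590 \right)} = -23464 + \frac{2 \left(476 - 590\right)}{43 - 590} = -23464 + 2 \frac{1}{-547} \left(-114\right) = -23464 + 2 \left(- \frac{1}{547}\right) \left(-114\right) = -23464 + \frac{228}{547} = - \frac{12834580}{547}$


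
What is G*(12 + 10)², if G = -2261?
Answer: -1094324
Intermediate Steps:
G*(12 + 10)² = -2261*(12 + 10)² = -2261*22² = -2261*484 = -1094324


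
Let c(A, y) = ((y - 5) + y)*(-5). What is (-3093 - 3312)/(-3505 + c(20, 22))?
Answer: 1281/740 ≈ 1.7311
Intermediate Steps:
c(A, y) = 25 - 10*y (c(A, y) = ((-5 + y) + y)*(-5) = (-5 + 2*y)*(-5) = 25 - 10*y)
(-3093 - 3312)/(-3505 + c(20, 22)) = (-3093 - 3312)/(-3505 + (25 - 10*22)) = -6405/(-3505 + (25 - 220)) = -6405/(-3505 - 195) = -6405/(-3700) = -6405*(-1/3700) = 1281/740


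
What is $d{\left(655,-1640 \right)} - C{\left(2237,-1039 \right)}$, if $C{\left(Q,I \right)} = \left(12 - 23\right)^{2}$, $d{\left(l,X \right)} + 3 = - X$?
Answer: $1516$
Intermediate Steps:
$d{\left(l,X \right)} = -3 - X$
$C{\left(Q,I \right)} = 121$ ($C{\left(Q,I \right)} = \left(-11\right)^{2} = 121$)
$d{\left(655,-1640 \right)} - C{\left(2237,-1039 \right)} = \left(-3 - -1640\right) - 121 = \left(-3 + 1640\right) - 121 = 1637 - 121 = 1516$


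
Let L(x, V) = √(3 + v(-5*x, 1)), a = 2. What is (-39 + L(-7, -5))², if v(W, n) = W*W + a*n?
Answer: (39 - √1230)² ≈ 15.434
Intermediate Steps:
v(W, n) = W² + 2*n (v(W, n) = W*W + 2*n = W² + 2*n)
L(x, V) = √(5 + 25*x²) (L(x, V) = √(3 + ((-5*x)² + 2*1)) = √(3 + (25*x² + 2)) = √(3 + (2 + 25*x²)) = √(5 + 25*x²))
(-39 + L(-7, -5))² = (-39 + √(5 + 25*(-7)²))² = (-39 + √(5 + 25*49))² = (-39 + √(5 + 1225))² = (-39 + √1230)²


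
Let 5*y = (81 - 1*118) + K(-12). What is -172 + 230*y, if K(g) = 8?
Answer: -1506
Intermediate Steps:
y = -29/5 (y = ((81 - 1*118) + 8)/5 = ((81 - 118) + 8)/5 = (-37 + 8)/5 = (⅕)*(-29) = -29/5 ≈ -5.8000)
-172 + 230*y = -172 + 230*(-29/5) = -172 - 1334 = -1506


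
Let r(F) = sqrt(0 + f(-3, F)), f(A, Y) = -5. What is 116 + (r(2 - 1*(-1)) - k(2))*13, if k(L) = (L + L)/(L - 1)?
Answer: 64 + 13*I*sqrt(5) ≈ 64.0 + 29.069*I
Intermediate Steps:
r(F) = I*sqrt(5) (r(F) = sqrt(0 - 5) = sqrt(-5) = I*sqrt(5))
k(L) = 2*L/(-1 + L) (k(L) = (2*L)/(-1 + L) = 2*L/(-1 + L))
116 + (r(2 - 1*(-1)) - k(2))*13 = 116 + (I*sqrt(5) - 2*2/(-1 + 2))*13 = 116 + (I*sqrt(5) - 2*2/1)*13 = 116 + (I*sqrt(5) - 2*2)*13 = 116 + (I*sqrt(5) - 1*4)*13 = 116 + (I*sqrt(5) - 4)*13 = 116 + (-4 + I*sqrt(5))*13 = 116 + (-52 + 13*I*sqrt(5)) = 64 + 13*I*sqrt(5)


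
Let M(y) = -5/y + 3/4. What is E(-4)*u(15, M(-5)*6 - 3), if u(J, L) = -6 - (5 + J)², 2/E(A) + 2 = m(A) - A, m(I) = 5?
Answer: -116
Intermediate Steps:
E(A) = 2/(3 - A) (E(A) = 2/(-2 + (5 - A)) = 2/(3 - A))
M(y) = ¾ - 5/y (M(y) = -5/y + 3*(¼) = -5/y + ¾ = ¾ - 5/y)
E(-4)*u(15, M(-5)*6 - 3) = (-2/(-3 - 4))*(-6 - (5 + 15)²) = (-2/(-7))*(-6 - 1*20²) = (-2*(-⅐))*(-6 - 1*400) = 2*(-6 - 400)/7 = (2/7)*(-406) = -116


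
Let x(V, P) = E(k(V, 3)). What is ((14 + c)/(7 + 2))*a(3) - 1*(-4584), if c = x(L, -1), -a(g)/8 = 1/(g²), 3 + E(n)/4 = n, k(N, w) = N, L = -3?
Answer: 371384/81 ≈ 4585.0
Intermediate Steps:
E(n) = -12 + 4*n
x(V, P) = -12 + 4*V
a(g) = -8/g²
c = -24 (c = -12 + 4*(-3) = -12 - 12 = -24)
((14 + c)/(7 + 2))*a(3) - 1*(-4584) = ((14 - 24)/(7 + 2))*(-8/3²) - 1*(-4584) = (-10/9)*(-8*⅑) + 4584 = -10*⅑*(-8/9) + 4584 = -10/9*(-8/9) + 4584 = 80/81 + 4584 = 371384/81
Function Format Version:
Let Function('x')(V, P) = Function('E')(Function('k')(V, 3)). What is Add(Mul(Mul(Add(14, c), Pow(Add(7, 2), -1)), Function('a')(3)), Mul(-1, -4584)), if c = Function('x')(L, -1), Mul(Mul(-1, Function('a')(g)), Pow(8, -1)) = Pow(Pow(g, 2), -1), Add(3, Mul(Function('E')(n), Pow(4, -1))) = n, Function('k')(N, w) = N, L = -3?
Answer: Rational(371384, 81) ≈ 4585.0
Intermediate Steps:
Function('E')(n) = Add(-12, Mul(4, n))
Function('x')(V, P) = Add(-12, Mul(4, V))
Function('a')(g) = Mul(-8, Pow(g, -2)) (Function('a')(g) = Mul(-8, Pow(Pow(g, 2), -1)) = Mul(-8, Pow(g, -2)))
c = -24 (c = Add(-12, Mul(4, -3)) = Add(-12, -12) = -24)
Add(Mul(Mul(Add(14, c), Pow(Add(7, 2), -1)), Function('a')(3)), Mul(-1, -4584)) = Add(Mul(Mul(Add(14, -24), Pow(Add(7, 2), -1)), Mul(-8, Pow(3, -2))), Mul(-1, -4584)) = Add(Mul(Mul(-10, Pow(9, -1)), Mul(-8, Rational(1, 9))), 4584) = Add(Mul(Mul(-10, Rational(1, 9)), Rational(-8, 9)), 4584) = Add(Mul(Rational(-10, 9), Rational(-8, 9)), 4584) = Add(Rational(80, 81), 4584) = Rational(371384, 81)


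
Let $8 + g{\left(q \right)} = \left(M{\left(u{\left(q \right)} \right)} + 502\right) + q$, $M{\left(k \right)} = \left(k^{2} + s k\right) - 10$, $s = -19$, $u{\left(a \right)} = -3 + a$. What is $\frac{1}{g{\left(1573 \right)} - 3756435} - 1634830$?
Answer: $- \frac{2156844297641}{1319308} \approx -1.6348 \cdot 10^{6}$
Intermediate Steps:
$M{\left(k \right)} = -10 + k^{2} - 19 k$ ($M{\left(k \right)} = \left(k^{2} - 19 k\right) - 10 = -10 + k^{2} - 19 k$)
$g{\left(q \right)} = 541 + \left(-3 + q\right)^{2} - 18 q$ ($g{\left(q \right)} = -8 - \left(-492 - q - \left(-3 + q\right)^{2} + 19 \left(-3 + q\right)\right) = -8 - \left(-549 - \left(-3 + q\right)^{2} + 18 q\right) = -8 + \left(\left(\left(47 + \left(-3 + q\right)^{2} - 19 q\right) + 502\right) + q\right) = -8 + \left(\left(549 + \left(-3 + q\right)^{2} - 19 q\right) + q\right) = -8 + \left(549 + \left(-3 + q\right)^{2} - 18 q\right) = 541 + \left(-3 + q\right)^{2} - 18 q$)
$\frac{1}{g{\left(1573 \right)} - 3756435} - 1634830 = \frac{1}{\left(550 + 1573^{2} - 37752\right) - 3756435} - 1634830 = \frac{1}{\left(550 + 2474329 - 37752\right) - 3756435} - 1634830 = \frac{1}{2437127 - 3756435} - 1634830 = \frac{1}{-1319308} - 1634830 = - \frac{1}{1319308} - 1634830 = - \frac{2156844297641}{1319308}$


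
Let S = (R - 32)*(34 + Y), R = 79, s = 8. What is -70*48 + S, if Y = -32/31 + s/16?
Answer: -110795/62 ≈ -1787.0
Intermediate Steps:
Y = -33/62 (Y = -32/31 + 8/16 = -32*1/31 + 8*(1/16) = -32/31 + ½ = -33/62 ≈ -0.53226)
S = 97525/62 (S = (79 - 32)*(34 - 33/62) = 47*(2075/62) = 97525/62 ≈ 1573.0)
-70*48 + S = -70*48 + 97525/62 = -3360 + 97525/62 = -110795/62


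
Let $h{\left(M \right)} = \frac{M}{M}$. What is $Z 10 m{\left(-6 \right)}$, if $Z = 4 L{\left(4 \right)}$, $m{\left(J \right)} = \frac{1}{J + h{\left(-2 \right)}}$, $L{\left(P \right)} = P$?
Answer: $-32$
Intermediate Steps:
$h{\left(M \right)} = 1$
$m{\left(J \right)} = \frac{1}{1 + J}$ ($m{\left(J \right)} = \frac{1}{J + 1} = \frac{1}{1 + J}$)
$Z = 16$ ($Z = 4 \cdot 4 = 16$)
$Z 10 m{\left(-6 \right)} = \frac{16 \cdot 10}{1 - 6} = \frac{160}{-5} = 160 \left(- \frac{1}{5}\right) = -32$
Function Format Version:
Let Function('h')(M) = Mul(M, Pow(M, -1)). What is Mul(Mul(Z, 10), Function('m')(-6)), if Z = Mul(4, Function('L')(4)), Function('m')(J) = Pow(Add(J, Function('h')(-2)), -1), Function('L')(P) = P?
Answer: -32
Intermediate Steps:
Function('h')(M) = 1
Function('m')(J) = Pow(Add(1, J), -1) (Function('m')(J) = Pow(Add(J, 1), -1) = Pow(Add(1, J), -1))
Z = 16 (Z = Mul(4, 4) = 16)
Mul(Mul(Z, 10), Function('m')(-6)) = Mul(Mul(16, 10), Pow(Add(1, -6), -1)) = Mul(160, Pow(-5, -1)) = Mul(160, Rational(-1, 5)) = -32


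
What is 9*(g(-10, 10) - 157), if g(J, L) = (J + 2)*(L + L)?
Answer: -2853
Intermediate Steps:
g(J, L) = 2*L*(2 + J) (g(J, L) = (2 + J)*(2*L) = 2*L*(2 + J))
9*(g(-10, 10) - 157) = 9*(2*10*(2 - 10) - 157) = 9*(2*10*(-8) - 157) = 9*(-160 - 157) = 9*(-317) = -2853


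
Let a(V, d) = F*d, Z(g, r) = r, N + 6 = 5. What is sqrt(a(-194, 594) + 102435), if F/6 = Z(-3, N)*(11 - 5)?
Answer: sqrt(81051) ≈ 284.69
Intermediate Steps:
N = -1 (N = -6 + 5 = -1)
F = -36 (F = 6*(-(11 - 5)) = 6*(-1*6) = 6*(-6) = -36)
a(V, d) = -36*d
sqrt(a(-194, 594) + 102435) = sqrt(-36*594 + 102435) = sqrt(-21384 + 102435) = sqrt(81051)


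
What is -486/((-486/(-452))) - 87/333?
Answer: -50201/111 ≈ -452.26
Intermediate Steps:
-486/((-486/(-452))) - 87/333 = -486/((-486*(-1/452))) - 87*1/333 = -486/243/226 - 29/111 = -486*226/243 - 29/111 = -452 - 29/111 = -50201/111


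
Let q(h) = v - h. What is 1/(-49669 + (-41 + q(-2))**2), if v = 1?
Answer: -1/48225 ≈ -2.0736e-5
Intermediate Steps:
q(h) = 1 - h
1/(-49669 + (-41 + q(-2))**2) = 1/(-49669 + (-41 + (1 - 1*(-2)))**2) = 1/(-49669 + (-41 + (1 + 2))**2) = 1/(-49669 + (-41 + 3)**2) = 1/(-49669 + (-38)**2) = 1/(-49669 + 1444) = 1/(-48225) = -1/48225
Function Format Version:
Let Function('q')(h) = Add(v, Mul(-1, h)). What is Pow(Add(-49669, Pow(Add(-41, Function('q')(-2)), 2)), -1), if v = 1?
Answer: Rational(-1, 48225) ≈ -2.0736e-5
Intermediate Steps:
Function('q')(h) = Add(1, Mul(-1, h))
Pow(Add(-49669, Pow(Add(-41, Function('q')(-2)), 2)), -1) = Pow(Add(-49669, Pow(Add(-41, Add(1, Mul(-1, -2))), 2)), -1) = Pow(Add(-49669, Pow(Add(-41, Add(1, 2)), 2)), -1) = Pow(Add(-49669, Pow(Add(-41, 3), 2)), -1) = Pow(Add(-49669, Pow(-38, 2)), -1) = Pow(Add(-49669, 1444), -1) = Pow(-48225, -1) = Rational(-1, 48225)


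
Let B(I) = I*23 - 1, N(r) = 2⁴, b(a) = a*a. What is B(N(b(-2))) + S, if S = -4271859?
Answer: -4271492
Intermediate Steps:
b(a) = a²
N(r) = 16
B(I) = -1 + 23*I (B(I) = 23*I - 1 = -1 + 23*I)
B(N(b(-2))) + S = (-1 + 23*16) - 4271859 = (-1 + 368) - 4271859 = 367 - 4271859 = -4271492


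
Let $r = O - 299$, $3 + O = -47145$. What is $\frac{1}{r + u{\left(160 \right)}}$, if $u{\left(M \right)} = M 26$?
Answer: $- \frac{1}{43287} \approx -2.3102 \cdot 10^{-5}$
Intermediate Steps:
$u{\left(M \right)} = 26 M$
$O = -47148$ ($O = -3 - 47145 = -47148$)
$r = -47447$ ($r = -47148 - 299 = -47447$)
$\frac{1}{r + u{\left(160 \right)}} = \frac{1}{-47447 + 26 \cdot 160} = \frac{1}{-47447 + 4160} = \frac{1}{-43287} = - \frac{1}{43287}$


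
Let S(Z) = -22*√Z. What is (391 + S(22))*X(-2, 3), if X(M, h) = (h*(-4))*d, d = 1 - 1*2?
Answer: 4692 - 264*√22 ≈ 3453.7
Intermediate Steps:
d = -1 (d = 1 - 2 = -1)
X(M, h) = 4*h (X(M, h) = (h*(-4))*(-1) = -4*h*(-1) = 4*h)
(391 + S(22))*X(-2, 3) = (391 - 22*√22)*(4*3) = (391 - 22*√22)*12 = 4692 - 264*√22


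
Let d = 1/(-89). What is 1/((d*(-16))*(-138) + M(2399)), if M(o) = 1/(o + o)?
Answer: -427022/10593895 ≈ -0.040308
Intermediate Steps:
d = -1/89 ≈ -0.011236
M(o) = 1/(2*o)
1/((d*(-16))*(-138) + M(2399)) = 1/(-1/89*(-16)*(-138) + (1/2)/2399) = 1/((16/89)*(-138) + (1/2)*(1/2399)) = 1/(-2208/89 + 1/4798) = 1/(-10593895/427022) = -427022/10593895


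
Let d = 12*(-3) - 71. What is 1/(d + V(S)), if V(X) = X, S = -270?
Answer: -1/377 ≈ -0.0026525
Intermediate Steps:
d = -107 (d = -36 - 71 = -107)
1/(d + V(S)) = 1/(-107 - 270) = 1/(-377) = -1/377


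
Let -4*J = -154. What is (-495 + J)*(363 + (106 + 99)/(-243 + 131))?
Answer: -36931763/224 ≈ -1.6487e+5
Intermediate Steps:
J = 77/2 (J = -¼*(-154) = 77/2 ≈ 38.500)
(-495 + J)*(363 + (106 + 99)/(-243 + 131)) = (-495 + 77/2)*(363 + (106 + 99)/(-243 + 131)) = -913*(363 + 205/(-112))/2 = -913*(363 + 205*(-1/112))/2 = -913*(363 - 205/112)/2 = -913/2*40451/112 = -36931763/224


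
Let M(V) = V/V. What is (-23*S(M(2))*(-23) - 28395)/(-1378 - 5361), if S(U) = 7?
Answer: 24692/6739 ≈ 3.6640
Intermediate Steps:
M(V) = 1
(-23*S(M(2))*(-23) - 28395)/(-1378 - 5361) = (-23*7*(-23) - 28395)/(-1378 - 5361) = (-161*(-23) - 28395)/(-6739) = (3703 - 28395)*(-1/6739) = -24692*(-1/6739) = 24692/6739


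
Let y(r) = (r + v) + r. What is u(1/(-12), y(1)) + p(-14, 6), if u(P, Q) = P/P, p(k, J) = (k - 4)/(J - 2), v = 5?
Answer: -7/2 ≈ -3.5000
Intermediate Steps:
p(k, J) = (-4 + k)/(-2 + J)
y(r) = 5 + 2*r (y(r) = (r + 5) + r = (5 + r) + r = 5 + 2*r)
u(P, Q) = 1
u(1/(-12), y(1)) + p(-14, 6) = 1 + (-4 - 14)/(-2 + 6) = 1 - 18/4 = 1 + (¼)*(-18) = 1 - 9/2 = -7/2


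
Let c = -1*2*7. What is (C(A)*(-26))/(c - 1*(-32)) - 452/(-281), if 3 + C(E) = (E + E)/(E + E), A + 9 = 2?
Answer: 11374/2529 ≈ 4.4974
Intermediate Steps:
A = -7 (A = -9 + 2 = -7)
C(E) = -2 (C(E) = -3 + (E + E)/(E + E) = -3 + (2*E)/((2*E)) = -3 + (2*E)*(1/(2*E)) = -3 + 1 = -2)
c = -14 (c = -2*7 = -14)
(C(A)*(-26))/(c - 1*(-32)) - 452/(-281) = (-2*(-26))/(-14 - 1*(-32)) - 452/(-281) = 52/(-14 + 32) - 452*(-1/281) = 52/18 + 452/281 = 52*(1/18) + 452/281 = 26/9 + 452/281 = 11374/2529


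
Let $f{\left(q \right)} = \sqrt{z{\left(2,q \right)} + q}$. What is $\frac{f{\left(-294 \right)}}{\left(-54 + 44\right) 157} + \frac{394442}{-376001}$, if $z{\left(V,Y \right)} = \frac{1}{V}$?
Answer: $- \frac{394442}{376001} - \frac{i \sqrt{1174}}{3140} \approx -1.049 - 0.010912 i$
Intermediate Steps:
$f{\left(q \right)} = \sqrt{\frac{1}{2} + q}$
$\frac{f{\left(-294 \right)}}{\left(-54 + 44\right) 157} + \frac{394442}{-376001} = \frac{\frac{1}{2} \sqrt{2 + 4 \left(-294\right)}}{\left(-54 + 44\right) 157} + \frac{394442}{-376001} = \frac{\frac{1}{2} \sqrt{2 - 1176}}{\left(-10\right) 157} + 394442 \left(- \frac{1}{376001}\right) = \frac{\frac{1}{2} \sqrt{-1174}}{-1570} - \frac{394442}{376001} = \frac{i \sqrt{1174}}{2} \left(- \frac{1}{1570}\right) - \frac{394442}{376001} = - \frac{i \sqrt{1174}}{3140} - \frac{394442}{376001} = - \frac{394442}{376001} - \frac{i \sqrt{1174}}{3140}$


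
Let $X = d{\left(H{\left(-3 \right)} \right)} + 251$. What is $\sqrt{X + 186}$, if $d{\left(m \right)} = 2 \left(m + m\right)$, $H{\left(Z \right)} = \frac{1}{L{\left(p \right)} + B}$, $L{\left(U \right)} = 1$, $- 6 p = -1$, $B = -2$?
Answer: $\sqrt{433} \approx 20.809$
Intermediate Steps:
$p = \frac{1}{6}$ ($p = \left(- \frac{1}{6}\right) \left(-1\right) = \frac{1}{6} \approx 0.16667$)
$H{\left(Z \right)} = -1$ ($H{\left(Z \right)} = \frac{1}{1 - 2} = \frac{1}{-1} = -1$)
$d{\left(m \right)} = 4 m$ ($d{\left(m \right)} = 2 \cdot 2 m = 4 m$)
$X = 247$ ($X = 4 \left(-1\right) + 251 = -4 + 251 = 247$)
$\sqrt{X + 186} = \sqrt{247 + 186} = \sqrt{433}$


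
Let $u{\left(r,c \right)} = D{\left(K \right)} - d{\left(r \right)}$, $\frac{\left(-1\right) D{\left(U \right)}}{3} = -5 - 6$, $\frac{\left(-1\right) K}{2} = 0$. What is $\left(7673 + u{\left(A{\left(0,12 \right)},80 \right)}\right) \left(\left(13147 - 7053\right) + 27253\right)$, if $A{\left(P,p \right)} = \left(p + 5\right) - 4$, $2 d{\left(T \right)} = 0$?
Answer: $256971982$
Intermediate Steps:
$K = 0$ ($K = \left(-2\right) 0 = 0$)
$d{\left(T \right)} = 0$ ($d{\left(T \right)} = \frac{1}{2} \cdot 0 = 0$)
$D{\left(U \right)} = 33$ ($D{\left(U \right)} = - 3 \left(-5 - 6\right) = \left(-3\right) \left(-11\right) = 33$)
$A{\left(P,p \right)} = 1 + p$ ($A{\left(P,p \right)} = \left(5 + p\right) - 4 = 1 + p$)
$u{\left(r,c \right)} = 33$ ($u{\left(r,c \right)} = 33 - 0 = 33 + 0 = 33$)
$\left(7673 + u{\left(A{\left(0,12 \right)},80 \right)}\right) \left(\left(13147 - 7053\right) + 27253\right) = \left(7673 + 33\right) \left(\left(13147 - 7053\right) + 27253\right) = 7706 \left(6094 + 27253\right) = 7706 \cdot 33347 = 256971982$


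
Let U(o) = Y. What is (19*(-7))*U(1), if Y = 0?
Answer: 0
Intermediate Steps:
U(o) = 0
(19*(-7))*U(1) = (19*(-7))*0 = -133*0 = 0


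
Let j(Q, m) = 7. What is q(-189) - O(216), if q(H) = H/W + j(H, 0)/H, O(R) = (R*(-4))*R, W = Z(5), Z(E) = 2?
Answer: 10072591/54 ≈ 1.8653e+5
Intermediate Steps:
W = 2
O(R) = -4*R**2 (O(R) = (-4*R)*R = -4*R**2)
q(H) = H/2 + 7/H
q(-189) - O(216) = ((1/2)*(-189) + 7/(-189)) - (-4)*216**2 = (-189/2 + 7*(-1/189)) - (-4)*46656 = (-189/2 - 1/27) - 1*(-186624) = -5105/54 + 186624 = 10072591/54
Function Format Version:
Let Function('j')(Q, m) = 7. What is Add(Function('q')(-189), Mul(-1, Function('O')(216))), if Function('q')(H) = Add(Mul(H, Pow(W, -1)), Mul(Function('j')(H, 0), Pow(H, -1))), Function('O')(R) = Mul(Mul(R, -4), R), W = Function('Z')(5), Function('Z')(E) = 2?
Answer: Rational(10072591, 54) ≈ 1.8653e+5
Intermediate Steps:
W = 2
Function('O')(R) = Mul(-4, Pow(R, 2)) (Function('O')(R) = Mul(Mul(-4, R), R) = Mul(-4, Pow(R, 2)))
Function('q')(H) = Add(Mul(Rational(1, 2), H), Mul(7, Pow(H, -1))) (Function('q')(H) = Add(Mul(H, Pow(2, -1)), Mul(7, Pow(H, -1))) = Add(Mul(H, Rational(1, 2)), Mul(7, Pow(H, -1))) = Add(Mul(Rational(1, 2), H), Mul(7, Pow(H, -1))))
Add(Function('q')(-189), Mul(-1, Function('O')(216))) = Add(Add(Mul(Rational(1, 2), -189), Mul(7, Pow(-189, -1))), Mul(-1, Mul(-4, Pow(216, 2)))) = Add(Add(Rational(-189, 2), Mul(7, Rational(-1, 189))), Mul(-1, Mul(-4, 46656))) = Add(Add(Rational(-189, 2), Rational(-1, 27)), Mul(-1, -186624)) = Add(Rational(-5105, 54), 186624) = Rational(10072591, 54)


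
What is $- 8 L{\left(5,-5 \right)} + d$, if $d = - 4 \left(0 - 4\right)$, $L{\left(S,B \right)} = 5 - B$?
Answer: $-64$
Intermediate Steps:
$d = 16$ ($d = \left(-4\right) \left(-4\right) = 16$)
$- 8 L{\left(5,-5 \right)} + d = - 8 \left(5 - -5\right) + 16 = - 8 \left(5 + 5\right) + 16 = \left(-8\right) 10 + 16 = -80 + 16 = -64$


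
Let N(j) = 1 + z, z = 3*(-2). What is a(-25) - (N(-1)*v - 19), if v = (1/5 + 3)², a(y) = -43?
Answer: 136/5 ≈ 27.200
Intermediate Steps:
v = 256/25 (v = (⅕ + 3)² = (16/5)² = 256/25 ≈ 10.240)
z = -6
N(j) = -5 (N(j) = 1 - 6 = -5)
a(-25) - (N(-1)*v - 19) = -43 - (-5*256/25 - 19) = -43 - (-256/5 - 19) = -43 - 1*(-351/5) = -43 + 351/5 = 136/5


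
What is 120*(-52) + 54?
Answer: -6186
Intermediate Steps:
120*(-52) + 54 = -6240 + 54 = -6186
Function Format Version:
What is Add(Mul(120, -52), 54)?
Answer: -6186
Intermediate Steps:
Add(Mul(120, -52), 54) = Add(-6240, 54) = -6186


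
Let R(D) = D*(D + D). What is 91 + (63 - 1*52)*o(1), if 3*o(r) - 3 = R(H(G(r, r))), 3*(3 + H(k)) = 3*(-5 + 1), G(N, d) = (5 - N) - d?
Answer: 1384/3 ≈ 461.33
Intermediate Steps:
G(N, d) = 5 - N - d
H(k) = -7 (H(k) = -3 + (3*(-5 + 1))/3 = -3 + (3*(-4))/3 = -3 + (1/3)*(-12) = -3 - 4 = -7)
R(D) = 2*D**2 (R(D) = D*(2*D) = 2*D**2)
o(r) = 101/3 (o(r) = 1 + (2*(-7)**2)/3 = 1 + (2*49)/3 = 1 + (1/3)*98 = 1 + 98/3 = 101/3)
91 + (63 - 1*52)*o(1) = 91 + (63 - 1*52)*(101/3) = 91 + (63 - 52)*(101/3) = 91 + 11*(101/3) = 91 + 1111/3 = 1384/3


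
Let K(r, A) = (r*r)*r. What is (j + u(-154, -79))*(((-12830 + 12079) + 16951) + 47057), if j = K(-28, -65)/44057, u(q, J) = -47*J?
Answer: 10346421761073/44057 ≈ 2.3484e+8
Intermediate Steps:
K(r, A) = r³ (K(r, A) = r²*r = r³)
j = -21952/44057 (j = (-28)³/44057 = -21952*1/44057 = -21952/44057 ≈ -0.49826)
(j + u(-154, -79))*(((-12830 + 12079) + 16951) + 47057) = (-21952/44057 - 47*(-79))*(((-12830 + 12079) + 16951) + 47057) = (-21952/44057 + 3713)*((-751 + 16951) + 47057) = 163561689*(16200 + 47057)/44057 = (163561689/44057)*63257 = 10346421761073/44057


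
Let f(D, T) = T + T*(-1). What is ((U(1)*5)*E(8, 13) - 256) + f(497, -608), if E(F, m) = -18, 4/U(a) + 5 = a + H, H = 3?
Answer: 104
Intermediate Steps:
f(D, T) = 0 (f(D, T) = T - T = 0)
U(a) = 4/(-2 + a) (U(a) = 4/(-5 + (a + 3)) = 4/(-5 + (3 + a)) = 4/(-2 + a))
((U(1)*5)*E(8, 13) - 256) + f(497, -608) = (((4/(-2 + 1))*5)*(-18) - 256) + 0 = (((4/(-1))*5)*(-18) - 256) + 0 = (((4*(-1))*5)*(-18) - 256) + 0 = (-4*5*(-18) - 256) + 0 = (-20*(-18) - 256) + 0 = (360 - 256) + 0 = 104 + 0 = 104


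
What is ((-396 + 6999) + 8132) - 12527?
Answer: 2208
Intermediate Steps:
((-396 + 6999) + 8132) - 12527 = (6603 + 8132) - 12527 = 14735 - 12527 = 2208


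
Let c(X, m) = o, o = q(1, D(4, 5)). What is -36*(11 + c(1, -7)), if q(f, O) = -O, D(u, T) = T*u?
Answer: 324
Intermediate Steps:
o = -20 (o = -5*4 = -1*20 = -20)
c(X, m) = -20
-36*(11 + c(1, -7)) = -36*(11 - 20) = -36*(-9) = 324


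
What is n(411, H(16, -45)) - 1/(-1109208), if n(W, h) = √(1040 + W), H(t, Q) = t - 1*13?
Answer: 1/1109208 + √1451 ≈ 38.092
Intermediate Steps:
H(t, Q) = -13 + t (H(t, Q) = t - 13 = -13 + t)
n(411, H(16, -45)) - 1/(-1109208) = √(1040 + 411) - 1/(-1109208) = √1451 - 1*(-1/1109208) = √1451 + 1/1109208 = 1/1109208 + √1451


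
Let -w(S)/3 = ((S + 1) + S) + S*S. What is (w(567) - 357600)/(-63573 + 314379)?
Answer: -220912/41801 ≈ -5.2849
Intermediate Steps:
w(S) = -3 - 6*S - 3*S² (w(S) = -3*(((S + 1) + S) + S*S) = -3*(((1 + S) + S) + S²) = -3*((1 + 2*S) + S²) = -3*(1 + S² + 2*S) = -3 - 6*S - 3*S²)
(w(567) - 357600)/(-63573 + 314379) = ((-3 - 6*567 - 3*567²) - 357600)/(-63573 + 314379) = ((-3 - 3402 - 3*321489) - 357600)/250806 = ((-3 - 3402 - 964467) - 357600)*(1/250806) = (-967872 - 357600)*(1/250806) = -1325472*1/250806 = -220912/41801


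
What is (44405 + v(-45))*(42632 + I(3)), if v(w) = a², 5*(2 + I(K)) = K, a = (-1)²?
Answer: 9465272118/5 ≈ 1.8931e+9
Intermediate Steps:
a = 1
I(K) = -2 + K/5
v(w) = 1 (v(w) = 1² = 1)
(44405 + v(-45))*(42632 + I(3)) = (44405 + 1)*(42632 + (-2 + (⅕)*3)) = 44406*(42632 + (-2 + ⅗)) = 44406*(42632 - 7/5) = 44406*(213153/5) = 9465272118/5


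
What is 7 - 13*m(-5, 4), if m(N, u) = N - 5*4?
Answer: 332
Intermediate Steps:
m(N, u) = -20 + N (m(N, u) = N - 20 = -20 + N)
7 - 13*m(-5, 4) = 7 - 13*(-20 - 5) = 7 - 13*(-25) = 7 + 325 = 332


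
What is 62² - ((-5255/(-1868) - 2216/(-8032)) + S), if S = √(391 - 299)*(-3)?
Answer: 450220057/117217 + 6*√23 ≈ 3869.7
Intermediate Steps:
S = -6*√23 (S = √92*(-3) = (2*√23)*(-3) = -6*√23 ≈ -28.775)
62² - ((-5255/(-1868) - 2216/(-8032)) + S) = 62² - ((-5255/(-1868) - 2216/(-8032)) - 6*√23) = 3844 - ((-5255*(-1/1868) - 2216*(-1/8032)) - 6*√23) = 3844 - ((5255/1868 + 277/1004) - 6*√23) = 3844 - (362091/117217 - 6*√23) = 3844 + (-362091/117217 + 6*√23) = 450220057/117217 + 6*√23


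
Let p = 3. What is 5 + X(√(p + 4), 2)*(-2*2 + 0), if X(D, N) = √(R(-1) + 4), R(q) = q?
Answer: 5 - 4*√3 ≈ -1.9282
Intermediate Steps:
X(D, N) = √3 (X(D, N) = √(-1 + 4) = √3)
5 + X(√(p + 4), 2)*(-2*2 + 0) = 5 + √3*(-2*2 + 0) = 5 + √3*(-4 + 0) = 5 + √3*(-4) = 5 - 4*√3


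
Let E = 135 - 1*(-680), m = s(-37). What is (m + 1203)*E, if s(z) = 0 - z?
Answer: 1010600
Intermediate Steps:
s(z) = -z
m = 37 (m = -1*(-37) = 37)
E = 815 (E = 135 + 680 = 815)
(m + 1203)*E = (37 + 1203)*815 = 1240*815 = 1010600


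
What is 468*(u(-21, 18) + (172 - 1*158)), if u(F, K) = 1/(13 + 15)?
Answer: 45981/7 ≈ 6568.7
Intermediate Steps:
u(F, K) = 1/28
468*(u(-21, 18) + (172 - 1*158)) = 468*(1/28 + (172 - 1*158)) = 468*(1/28 + (172 - 158)) = 468*(1/28 + 14) = 468*(393/28) = 45981/7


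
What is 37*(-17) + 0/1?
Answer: -629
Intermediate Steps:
37*(-17) + 0/1 = -629 + 0*1 = -629 + 0 = -629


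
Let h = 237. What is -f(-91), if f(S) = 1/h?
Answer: -1/237 ≈ -0.0042194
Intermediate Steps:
f(S) = 1/237
-f(-91) = -1*1/237 = -1/237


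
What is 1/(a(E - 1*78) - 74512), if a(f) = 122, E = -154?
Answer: -1/74390 ≈ -1.3443e-5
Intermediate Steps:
1/(a(E - 1*78) - 74512) = 1/(122 - 74512) = 1/(-74390) = -1/74390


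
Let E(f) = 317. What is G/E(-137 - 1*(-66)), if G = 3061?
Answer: 3061/317 ≈ 9.6562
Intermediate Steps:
G/E(-137 - 1*(-66)) = 3061/317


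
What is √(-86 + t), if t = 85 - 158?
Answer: I*√159 ≈ 12.61*I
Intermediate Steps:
t = -73
√(-86 + t) = √(-86 - 73) = √(-159) = I*√159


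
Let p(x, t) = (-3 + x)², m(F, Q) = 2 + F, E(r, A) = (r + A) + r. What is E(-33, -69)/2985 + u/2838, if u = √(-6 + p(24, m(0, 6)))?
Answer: -9/199 + √435/2838 ≈ -0.037877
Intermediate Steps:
E(r, A) = A + 2*r (E(r, A) = (A + r) + r = A + 2*r)
u = √435 (u = √(-6 + (-3 + 24)²) = √(-6 + 21²) = √(-6 + 441) = √435 ≈ 20.857)
E(-33, -69)/2985 + u/2838 = (-69 + 2*(-33))/2985 + √435/2838 = (-69 - 66)*(1/2985) + √435*(1/2838) = -135*1/2985 + √435/2838 = -9/199 + √435/2838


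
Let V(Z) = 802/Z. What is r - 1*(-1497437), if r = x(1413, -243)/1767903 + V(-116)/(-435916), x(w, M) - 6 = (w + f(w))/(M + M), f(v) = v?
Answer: 1807180618110233248037/1206849181695768 ≈ 1.4974e+6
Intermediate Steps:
x(w, M) = 6 + w/M (x(w, M) = 6 + (w + w)/(M + M) = 6 + (2*w)/((2*M)) = 6 + (2*w)*(1/(2*M)) = 6 + w/M)
r = 19267501421/1206849181695768 (r = (6 + 1413/(-243))/1767903 + (802/(-116))/(-435916) = (6 + 1413*(-1/243))*(1/1767903) + (802*(-1/116))*(-1/435916) = (6 - 157/27)*(1/1767903) - 401/58*(-1/435916) = (5/27)*(1/1767903) + 401/25283128 = 5/47733381 + 401/25283128 = 19267501421/1206849181695768 ≈ 1.5965e-5)
r - 1*(-1497437) = 19267501421/1206849181695768 - 1*(-1497437) = 19267501421/1206849181695768 + 1497437 = 1807180618110233248037/1206849181695768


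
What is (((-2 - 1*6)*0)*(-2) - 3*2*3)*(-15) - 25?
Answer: 245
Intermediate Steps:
(((-2 - 1*6)*0)*(-2) - 3*2*3)*(-15) - 25 = (((-2 - 6)*0)*(-2) - 6*3)*(-15) - 25 = (-8*0*(-2) - 1*18)*(-15) - 25 = (0*(-2) - 18)*(-15) - 25 = (0 - 18)*(-15) - 25 = -18*(-15) - 25 = 270 - 25 = 245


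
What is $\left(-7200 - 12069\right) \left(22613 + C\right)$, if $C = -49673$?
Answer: $521419140$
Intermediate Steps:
$\left(-7200 - 12069\right) \left(22613 + C\right) = \left(-7200 - 12069\right) \left(22613 - 49673\right) = \left(-19269\right) \left(-27060\right) = 521419140$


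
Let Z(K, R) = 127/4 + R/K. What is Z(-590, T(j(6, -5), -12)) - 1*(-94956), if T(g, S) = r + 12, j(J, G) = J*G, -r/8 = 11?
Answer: 112085697/1180 ≈ 94988.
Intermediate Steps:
r = -88 (r = -8*11 = -88)
j(J, G) = G*J
T(g, S) = -76 (T(g, S) = -88 + 12 = -76)
Z(K, R) = 127/4 + R/K (Z(K, R) = 127*(1/4) + R/K = 127/4 + R/K)
Z(-590, T(j(6, -5), -12)) - 1*(-94956) = (127/4 - 76/(-590)) - 1*(-94956) = (127/4 - 76*(-1/590)) + 94956 = (127/4 + 38/295) + 94956 = 37617/1180 + 94956 = 112085697/1180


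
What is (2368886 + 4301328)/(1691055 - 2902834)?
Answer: -6670214/1211779 ≈ -5.5045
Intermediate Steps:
(2368886 + 4301328)/(1691055 - 2902834) = 6670214/(-1211779) = 6670214*(-1/1211779) = -6670214/1211779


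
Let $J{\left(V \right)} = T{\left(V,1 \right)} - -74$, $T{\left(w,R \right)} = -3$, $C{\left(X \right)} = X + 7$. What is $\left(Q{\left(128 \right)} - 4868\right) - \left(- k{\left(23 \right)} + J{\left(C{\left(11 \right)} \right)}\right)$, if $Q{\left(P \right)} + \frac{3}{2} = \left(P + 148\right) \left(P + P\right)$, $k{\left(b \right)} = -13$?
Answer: $\frac{131405}{2} \approx 65703.0$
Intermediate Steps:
$C{\left(X \right)} = 7 + X$
$J{\left(V \right)} = 71$ ($J{\left(V \right)} = -3 - -74 = -3 + 74 = 71$)
$Q{\left(P \right)} = - \frac{3}{2} + 2 P \left(148 + P\right)$ ($Q{\left(P \right)} = - \frac{3}{2} + \left(P + 148\right) \left(P + P\right) = - \frac{3}{2} + \left(148 + P\right) 2 P = - \frac{3}{2} + 2 P \left(148 + P\right)$)
$\left(Q{\left(128 \right)} - 4868\right) - \left(- k{\left(23 \right)} + J{\left(C{\left(11 \right)} \right)}\right) = \left(\left(- \frac{3}{2} + 2 \cdot 128^{2} + 296 \cdot 128\right) - 4868\right) - 84 = \left(\left(- \frac{3}{2} + 2 \cdot 16384 + 37888\right) - 4868\right) - 84 = \left(\left(- \frac{3}{2} + 32768 + 37888\right) - 4868\right) - 84 = \left(\frac{141309}{2} - 4868\right) - 84 = \frac{131573}{2} - 84 = \frac{131405}{2}$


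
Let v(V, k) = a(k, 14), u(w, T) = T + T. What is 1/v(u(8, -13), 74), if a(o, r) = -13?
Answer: -1/13 ≈ -0.076923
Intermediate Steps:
u(w, T) = 2*T
v(V, k) = -13
1/v(u(8, -13), 74) = 1/(-13) = -1/13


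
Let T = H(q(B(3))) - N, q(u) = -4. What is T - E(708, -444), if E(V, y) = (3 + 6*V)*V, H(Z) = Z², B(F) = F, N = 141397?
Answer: -3151089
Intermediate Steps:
E(V, y) = V*(3 + 6*V)
T = -141381 (T = (-4)² - 1*141397 = 16 - 141397 = -141381)
T - E(708, -444) = -141381 - 3*708*(1 + 2*708) = -141381 - 3*708*(1 + 1416) = -141381 - 3*708*1417 = -141381 - 1*3009708 = -141381 - 3009708 = -3151089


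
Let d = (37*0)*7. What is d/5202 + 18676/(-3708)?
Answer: -4669/927 ≈ -5.0367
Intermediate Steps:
d = 0 (d = 0*7 = 0)
d/5202 + 18676/(-3708) = 0/5202 + 18676/(-3708) = 0*(1/5202) + 18676*(-1/3708) = 0 - 4669/927 = -4669/927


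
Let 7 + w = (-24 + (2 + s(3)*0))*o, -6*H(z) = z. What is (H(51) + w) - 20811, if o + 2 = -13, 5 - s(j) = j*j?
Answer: -40993/2 ≈ -20497.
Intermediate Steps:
s(j) = 5 - j² (s(j) = 5 - j*j = 5 - j²)
o = -15 (o = -2 - 13 = -15)
H(z) = -z/6
w = 323 (w = -7 + (-24 + (2 + (5 - 1*3²)*0))*(-15) = -7 + (-24 + (2 + (5 - 1*9)*0))*(-15) = -7 + (-24 + (2 + (5 - 9)*0))*(-15) = -7 + (-24 + (2 - 4*0))*(-15) = -7 + (-24 + (2 + 0))*(-15) = -7 + (-24 + 2)*(-15) = -7 - 22*(-15) = -7 + 330 = 323)
(H(51) + w) - 20811 = (-⅙*51 + 323) - 20811 = (-17/2 + 323) - 20811 = 629/2 - 20811 = -40993/2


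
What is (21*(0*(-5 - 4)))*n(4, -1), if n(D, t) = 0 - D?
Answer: 0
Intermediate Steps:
n(D, t) = -D
(21*(0*(-5 - 4)))*n(4, -1) = (21*(0*(-5 - 4)))*(-1*4) = (21*(0*(-9)))*(-4) = (21*0)*(-4) = 0*(-4) = 0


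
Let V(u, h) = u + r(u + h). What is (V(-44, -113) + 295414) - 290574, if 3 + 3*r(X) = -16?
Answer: 14369/3 ≈ 4789.7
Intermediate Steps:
r(X) = -19/3 (r(X) = -1 + (⅓)*(-16) = -1 - 16/3 = -19/3)
V(u, h) = -19/3 + u (V(u, h) = u - 19/3 = -19/3 + u)
(V(-44, -113) + 295414) - 290574 = ((-19/3 - 44) + 295414) - 290574 = (-151/3 + 295414) - 290574 = 886091/3 - 290574 = 14369/3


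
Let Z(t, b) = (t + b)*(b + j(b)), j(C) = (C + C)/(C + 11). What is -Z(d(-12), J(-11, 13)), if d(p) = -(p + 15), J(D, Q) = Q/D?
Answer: -19435/3267 ≈ -5.9489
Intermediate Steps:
d(p) = -15 - p (d(p) = -(15 + p) = -15 - p)
j(C) = 2*C/(11 + C) (j(C) = (2*C)/(11 + C) = 2*C/(11 + C))
Z(t, b) = (b + t)*(b + 2*b/(11 + b)) (Z(t, b) = (t + b)*(b + 2*b/(11 + b)) = (b + t)*(b + 2*b/(11 + b)))
-Z(d(-12), J(-11, 13)) = -13/(-11)*(2*(13/(-11)) + 2*(-15 - 1*(-12)) + (11 + 13/(-11))*(13/(-11) + (-15 - 1*(-12))))/(11 + 13/(-11)) = -13*(-1/11)*(2*(13*(-1/11)) + 2*(-15 + 12) + (11 + 13*(-1/11))*(13*(-1/11) + (-15 + 12)))/(11 + 13*(-1/11)) = -(-13)*(2*(-13/11) + 2*(-3) + (11 - 13/11)*(-13/11 - 3))/(11*(11 - 13/11)) = -(-13)*(-26/11 - 6 + (108/11)*(-46/11))/(11*108/11) = -(-13)*11*(-26/11 - 6 - 4968/121)/(11*108) = -(-13)*11*(-5980)/(11*108*121) = -1*19435/3267 = -19435/3267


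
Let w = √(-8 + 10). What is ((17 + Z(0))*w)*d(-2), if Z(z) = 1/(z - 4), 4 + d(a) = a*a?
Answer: 0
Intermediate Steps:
d(a) = -4 + a² (d(a) = -4 + a*a = -4 + a²)
Z(z) = 1/(-4 + z)
w = √2 ≈ 1.4142
((17 + Z(0))*w)*d(-2) = ((17 + 1/(-4 + 0))*√2)*(-4 + (-2)²) = ((17 + 1/(-4))*√2)*(-4 + 4) = ((17 - ¼)*√2)*0 = (67*√2/4)*0 = 0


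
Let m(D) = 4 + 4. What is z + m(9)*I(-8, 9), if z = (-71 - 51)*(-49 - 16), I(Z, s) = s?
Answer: 8002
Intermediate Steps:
m(D) = 8
z = 7930 (z = -122*(-65) = 7930)
z + m(9)*I(-8, 9) = 7930 + 8*9 = 7930 + 72 = 8002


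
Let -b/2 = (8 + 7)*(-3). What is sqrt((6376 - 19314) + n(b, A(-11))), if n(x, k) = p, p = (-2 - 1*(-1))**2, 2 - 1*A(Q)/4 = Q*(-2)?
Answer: I*sqrt(12937) ≈ 113.74*I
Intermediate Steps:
A(Q) = 8 + 8*Q (A(Q) = 8 - 4*Q*(-2) = 8 - (-8)*Q = 8 + 8*Q)
b = 90 (b = -2*(8 + 7)*(-3) = -30*(-3) = -2*(-45) = 90)
p = 1 (p = (-2 + 1)**2 = (-1)**2 = 1)
n(x, k) = 1
sqrt((6376 - 19314) + n(b, A(-11))) = sqrt((6376 - 19314) + 1) = sqrt(-12938 + 1) = sqrt(-12937) = I*sqrt(12937)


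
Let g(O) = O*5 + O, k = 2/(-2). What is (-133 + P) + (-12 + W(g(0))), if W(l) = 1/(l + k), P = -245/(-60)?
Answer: -1703/12 ≈ -141.92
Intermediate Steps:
k = -1 (k = 2*(-½) = -1)
g(O) = 6*O (g(O) = 5*O + O = 6*O)
P = 49/12 (P = -245*(-1/60) = 49/12 ≈ 4.0833)
W(l) = 1/(-1 + l) (W(l) = 1/(l - 1) = 1/(-1 + l))
(-133 + P) + (-12 + W(g(0))) = (-133 + 49/12) + (-12 + 1/(-1 + 6*0)) = -1547/12 + (-12 + 1/(-1 + 0)) = -1547/12 + (-12 + 1/(-1)) = -1547/12 + (-12 - 1) = -1547/12 - 13 = -1703/12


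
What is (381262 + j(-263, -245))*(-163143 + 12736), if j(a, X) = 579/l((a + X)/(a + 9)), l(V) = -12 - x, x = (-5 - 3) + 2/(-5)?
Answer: -343921699049/6 ≈ -5.7320e+10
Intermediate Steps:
x = -42/5 (x = -8 + 2*(-⅕) = -8 - ⅖ = -42/5 ≈ -8.4000)
l(V) = -18/5 (l(V) = -12 - 1*(-42/5) = -12 + 42/5 = -18/5)
j(a, X) = -965/6 (j(a, X) = 579/(-18/5) = 579*(-5/18) = -965/6)
(381262 + j(-263, -245))*(-163143 + 12736) = (381262 - 965/6)*(-163143 + 12736) = (2286607/6)*(-150407) = -343921699049/6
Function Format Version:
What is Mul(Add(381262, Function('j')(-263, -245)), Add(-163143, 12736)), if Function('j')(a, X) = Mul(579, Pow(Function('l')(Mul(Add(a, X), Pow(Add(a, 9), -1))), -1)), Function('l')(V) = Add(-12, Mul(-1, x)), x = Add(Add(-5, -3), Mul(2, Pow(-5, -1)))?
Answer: Rational(-343921699049, 6) ≈ -5.7320e+10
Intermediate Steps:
x = Rational(-42, 5) (x = Add(-8, Mul(2, Rational(-1, 5))) = Add(-8, Rational(-2, 5)) = Rational(-42, 5) ≈ -8.4000)
Function('l')(V) = Rational(-18, 5) (Function('l')(V) = Add(-12, Mul(-1, Rational(-42, 5))) = Add(-12, Rational(42, 5)) = Rational(-18, 5))
Function('j')(a, X) = Rational(-965, 6) (Function('j')(a, X) = Mul(579, Pow(Rational(-18, 5), -1)) = Mul(579, Rational(-5, 18)) = Rational(-965, 6))
Mul(Add(381262, Function('j')(-263, -245)), Add(-163143, 12736)) = Mul(Add(381262, Rational(-965, 6)), Add(-163143, 12736)) = Mul(Rational(2286607, 6), -150407) = Rational(-343921699049, 6)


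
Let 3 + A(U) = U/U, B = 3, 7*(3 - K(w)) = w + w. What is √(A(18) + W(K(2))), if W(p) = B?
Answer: 1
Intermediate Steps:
K(w) = 3 - 2*w/7 (K(w) = 3 - (w + w)/7 = 3 - 2*w/7)
A(U) = -2 (A(U) = -3 + U/U = -3 + 1 = -2)
W(p) = 3
√(A(18) + W(K(2))) = √(-2 + 3) = √1 = 1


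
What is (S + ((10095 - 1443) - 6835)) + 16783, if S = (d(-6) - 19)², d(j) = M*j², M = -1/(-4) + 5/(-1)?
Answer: 54700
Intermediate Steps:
M = -19/4 (M = -1*(-¼) + 5*(-1) = ¼ - 5 = -19/4 ≈ -4.7500)
d(j) = -19*j²/4
S = 36100 (S = (-19/4*(-6)² - 19)² = (-19/4*36 - 19)² = (-171 - 19)² = (-190)² = 36100)
(S + ((10095 - 1443) - 6835)) + 16783 = (36100 + ((10095 - 1443) - 6835)) + 16783 = (36100 + (8652 - 6835)) + 16783 = (36100 + 1817) + 16783 = 37917 + 16783 = 54700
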